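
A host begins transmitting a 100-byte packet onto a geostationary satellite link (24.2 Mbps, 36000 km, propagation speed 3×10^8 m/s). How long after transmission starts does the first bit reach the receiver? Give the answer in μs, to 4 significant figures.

First bit experiences only propagation delay: d/s = 36000000/300000000 = 120000 μs.

120000 μs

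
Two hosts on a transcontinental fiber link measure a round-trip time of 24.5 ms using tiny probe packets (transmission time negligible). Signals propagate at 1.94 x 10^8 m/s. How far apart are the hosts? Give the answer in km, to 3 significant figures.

2380 km

One-way propagation = RTT/2 = 12.25 ms.
d = s × t = 194000000 × 0.01225 = 2380 km.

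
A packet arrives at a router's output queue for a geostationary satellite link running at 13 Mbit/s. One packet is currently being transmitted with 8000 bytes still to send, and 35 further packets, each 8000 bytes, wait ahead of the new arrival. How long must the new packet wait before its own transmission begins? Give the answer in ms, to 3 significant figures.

177 ms

Each queued packet: L/R = 64000/13000000 = 4.92308 ms.
35 queued → 172.308 ms.
Plus remaining 64000 bits of current packet: 4.92308 ms.
Queuing delay = 177 ms.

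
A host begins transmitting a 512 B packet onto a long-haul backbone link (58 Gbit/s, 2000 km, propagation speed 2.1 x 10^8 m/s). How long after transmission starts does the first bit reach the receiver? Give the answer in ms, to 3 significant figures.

9.52 ms

First bit experiences only propagation delay: d/s = 2000000/210000000 = 9.52 ms.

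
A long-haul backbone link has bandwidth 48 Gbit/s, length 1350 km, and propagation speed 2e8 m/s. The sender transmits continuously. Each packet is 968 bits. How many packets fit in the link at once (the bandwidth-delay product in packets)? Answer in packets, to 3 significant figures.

335000 packets

Propagation delay = 1350000 / 200000000 = 0.00675 s.
BDP = R × t_prop = 48000000000 × 0.00675 = 324000000 bits.
In packets of 968 bits: 335000 packets.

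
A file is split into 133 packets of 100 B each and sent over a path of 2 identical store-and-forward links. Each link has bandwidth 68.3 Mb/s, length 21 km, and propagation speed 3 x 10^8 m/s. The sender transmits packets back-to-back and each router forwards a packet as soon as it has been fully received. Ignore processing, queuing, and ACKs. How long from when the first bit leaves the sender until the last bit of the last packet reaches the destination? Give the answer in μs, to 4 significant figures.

Per-hop transmission t_tx = L/R = 800/68300000 = 11.713 μs.
Per-hop propagation t_prop = 21000/300000000 = 70 μs.
Pipeline fill: first packet needs 2·t_tx to clear all hops; remaining 132 packets each add one t_tx.
Total = (2+133-1)·t_tx + 2·t_prop = 134·11.713 + 2·70 = 1710 μs.

1710 μs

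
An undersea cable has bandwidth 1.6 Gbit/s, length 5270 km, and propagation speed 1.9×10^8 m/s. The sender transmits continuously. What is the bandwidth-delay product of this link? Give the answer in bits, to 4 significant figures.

44380000 bits

Propagation delay = 5270000 / 190000000 = 0.0277368 s.
BDP = R × t_prop = 1600000000 × 0.0277368 = 44378900 bits.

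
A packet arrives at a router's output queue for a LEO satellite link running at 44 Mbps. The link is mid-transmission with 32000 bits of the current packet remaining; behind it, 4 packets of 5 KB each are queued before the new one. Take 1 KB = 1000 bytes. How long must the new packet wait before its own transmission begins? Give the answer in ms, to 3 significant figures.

Each queued packet: L/R = 40000/44000000 = 0.909091 ms.
4 queued → 3.63636 ms.
Plus remaining 32000 bits of current packet: 0.727273 ms.
Queuing delay = 4.36 ms.

4.36 ms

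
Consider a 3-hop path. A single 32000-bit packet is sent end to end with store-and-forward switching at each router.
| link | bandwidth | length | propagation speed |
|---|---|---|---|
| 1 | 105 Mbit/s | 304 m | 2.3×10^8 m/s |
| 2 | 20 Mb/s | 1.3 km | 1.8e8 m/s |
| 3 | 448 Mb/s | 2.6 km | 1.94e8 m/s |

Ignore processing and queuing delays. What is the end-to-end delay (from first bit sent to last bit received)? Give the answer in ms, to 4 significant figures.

1.998 ms

Transmission delays (L/R per hop): 0.304762, 1.6, 0.0714286 ms; sum = 1.97619 ms.
Propagation delays (d/s per hop): 0.00132174, 0.00722222, 0.0134021 ms; sum = 0.021946 ms.
End-to-end = 1.998 ms.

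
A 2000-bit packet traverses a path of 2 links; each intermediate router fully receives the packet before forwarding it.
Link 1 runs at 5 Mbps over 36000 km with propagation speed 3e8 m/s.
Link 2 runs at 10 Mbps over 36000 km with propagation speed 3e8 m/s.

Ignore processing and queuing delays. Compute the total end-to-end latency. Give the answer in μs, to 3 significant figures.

Transmission delays (L/R per hop): 400, 200 μs; sum = 600 μs.
Propagation delays (d/s per hop): 120000, 120000 μs; sum = 240000 μs.
End-to-end = 241000 μs.

241000 μs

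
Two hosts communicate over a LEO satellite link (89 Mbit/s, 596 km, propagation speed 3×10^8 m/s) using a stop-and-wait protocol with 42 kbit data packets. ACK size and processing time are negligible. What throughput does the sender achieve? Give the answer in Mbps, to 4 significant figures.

t_tx = L/R = 42000/89000000 = 0.00047191 s.
t_prop = 596000/300000000 = 0.00198667 s; RTT = 0.00397333 s.
Cycle = t_tx + RTT = 0.00444524 s.
Throughput = L / cycle = 42000 / 0.00444524 = 9.448 Mbps.

9.448 Mbps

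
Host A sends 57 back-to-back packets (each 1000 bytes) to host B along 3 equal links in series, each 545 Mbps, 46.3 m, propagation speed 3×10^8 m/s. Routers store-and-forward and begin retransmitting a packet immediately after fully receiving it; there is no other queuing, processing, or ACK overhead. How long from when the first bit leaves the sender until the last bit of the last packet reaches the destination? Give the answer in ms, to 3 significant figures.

0.867 ms

Per-hop transmission t_tx = L/R = 8000/545000000 = 0.0146789 ms.
Per-hop propagation t_prop = 46.3/300000000 = 0.000154333 ms.
Pipeline fill: first packet needs 3·t_tx to clear all hops; remaining 56 packets each add one t_tx.
Total = (3+57-1)·t_tx + 3·t_prop = 59·0.0146789 + 3·0.000154333 = 0.867 ms.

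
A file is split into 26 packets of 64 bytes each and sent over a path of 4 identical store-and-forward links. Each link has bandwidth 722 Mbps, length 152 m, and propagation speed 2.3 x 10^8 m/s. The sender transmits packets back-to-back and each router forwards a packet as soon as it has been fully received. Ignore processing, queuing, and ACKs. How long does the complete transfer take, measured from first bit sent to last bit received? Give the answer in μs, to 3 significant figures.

Per-hop transmission t_tx = L/R = 512/722000000 = 0.709141 μs.
Per-hop propagation t_prop = 152/2.3e+08 = 0.66087 μs.
Pipeline fill: first packet needs 4·t_tx to clear all hops; remaining 25 packets each add one t_tx.
Total = (4+26-1)·t_tx + 4·t_prop = 29·0.709141 + 4·0.66087 = 23.2 μs.

23.2 μs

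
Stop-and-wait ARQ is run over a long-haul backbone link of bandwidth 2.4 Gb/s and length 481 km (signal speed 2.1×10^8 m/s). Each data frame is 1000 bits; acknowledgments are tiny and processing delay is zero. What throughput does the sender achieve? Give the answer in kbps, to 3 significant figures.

218 kbps

t_tx = L/R = 1000/2400000000 = 4.16667e-07 s.
t_prop = 481000/210000000 = 0.00229048 s; RTT = 0.00458095 s.
Cycle = t_tx + RTT = 0.00458137 s.
Throughput = L / cycle = 1000 / 0.00458137 = 218 kbps.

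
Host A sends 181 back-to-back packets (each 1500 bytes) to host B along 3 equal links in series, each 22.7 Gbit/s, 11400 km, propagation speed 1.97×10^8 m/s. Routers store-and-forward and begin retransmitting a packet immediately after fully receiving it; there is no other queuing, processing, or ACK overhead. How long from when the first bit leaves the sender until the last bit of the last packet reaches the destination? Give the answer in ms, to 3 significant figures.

174 ms

Per-hop transmission t_tx = L/R = 12000/22700000000 = 0.000528634 ms.
Per-hop propagation t_prop = 11400000/197000000 = 57.868 ms.
Pipeline fill: first packet needs 3·t_tx to clear all hops; remaining 180 packets each add one t_tx.
Total = (3+181-1)·t_tx + 3·t_prop = 183·0.000528634 + 3·57.868 = 174 ms.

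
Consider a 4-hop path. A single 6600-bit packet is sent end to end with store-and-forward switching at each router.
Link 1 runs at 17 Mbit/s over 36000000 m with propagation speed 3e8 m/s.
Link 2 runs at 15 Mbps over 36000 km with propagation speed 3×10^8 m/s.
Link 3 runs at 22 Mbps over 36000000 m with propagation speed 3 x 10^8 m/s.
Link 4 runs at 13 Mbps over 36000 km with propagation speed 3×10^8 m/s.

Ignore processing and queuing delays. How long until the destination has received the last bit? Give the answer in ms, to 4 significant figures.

481.6 ms

Transmission delays (L/R per hop): 0.388235, 0.44, 0.3, 0.507692 ms; sum = 1.63593 ms.
Propagation delays (d/s per hop): 120, 120, 120, 120 ms; sum = 480 ms.
End-to-end = 481.6 ms.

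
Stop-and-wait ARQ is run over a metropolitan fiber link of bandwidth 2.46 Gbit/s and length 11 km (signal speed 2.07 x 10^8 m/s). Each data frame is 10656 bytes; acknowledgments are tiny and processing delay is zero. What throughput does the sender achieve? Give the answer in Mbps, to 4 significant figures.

t_tx = L/R = 85248/2460000000 = 3.46537e-05 s.
t_prop = 11000/2.07e+08 = 5.31401e-05 s; RTT = 0.00010628 s.
Cycle = t_tx + RTT = 0.000140934 s.
Throughput = L / cycle = 85248 / 0.000140934 = 604.9 Mbps.

604.9 Mbps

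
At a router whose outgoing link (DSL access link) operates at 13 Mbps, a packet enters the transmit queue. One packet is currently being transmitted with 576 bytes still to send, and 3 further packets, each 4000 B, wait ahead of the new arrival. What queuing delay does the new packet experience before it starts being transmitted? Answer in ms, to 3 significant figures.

Each queued packet: L/R = 32000/13000000 = 2.46154 ms.
3 queued → 7.38462 ms.
Plus remaining 4608 bits of current packet: 0.354462 ms.
Queuing delay = 7.74 ms.

7.74 ms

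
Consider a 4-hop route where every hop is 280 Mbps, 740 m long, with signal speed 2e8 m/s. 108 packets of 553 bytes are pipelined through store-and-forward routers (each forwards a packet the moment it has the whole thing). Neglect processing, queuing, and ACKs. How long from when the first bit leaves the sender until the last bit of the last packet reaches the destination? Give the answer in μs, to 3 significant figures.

1770 μs

Per-hop transmission t_tx = L/R = 4424/280000000 = 15.8 μs.
Per-hop propagation t_prop = 740/200000000 = 3.7 μs.
Pipeline fill: first packet needs 4·t_tx to clear all hops; remaining 107 packets each add one t_tx.
Total = (4+108-1)·t_tx + 4·t_prop = 111·15.8 + 4·3.7 = 1770 μs.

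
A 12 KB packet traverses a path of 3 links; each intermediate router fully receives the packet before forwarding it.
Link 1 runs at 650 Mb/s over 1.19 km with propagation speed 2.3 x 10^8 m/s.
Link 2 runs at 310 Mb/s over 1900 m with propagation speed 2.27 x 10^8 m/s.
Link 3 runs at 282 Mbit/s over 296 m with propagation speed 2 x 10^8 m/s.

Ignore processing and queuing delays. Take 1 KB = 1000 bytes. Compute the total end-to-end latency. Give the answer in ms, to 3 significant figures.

L = 96000 bits.
Transmission delays (L/R per hop): 0.147692, 0.309677, 0.340426 ms; sum = 0.797795 ms.
Propagation delays (d/s per hop): 0.00517391, 0.00837004, 0.00148 ms; sum = 0.015024 ms.
End-to-end = 0.813 ms.

0.813 ms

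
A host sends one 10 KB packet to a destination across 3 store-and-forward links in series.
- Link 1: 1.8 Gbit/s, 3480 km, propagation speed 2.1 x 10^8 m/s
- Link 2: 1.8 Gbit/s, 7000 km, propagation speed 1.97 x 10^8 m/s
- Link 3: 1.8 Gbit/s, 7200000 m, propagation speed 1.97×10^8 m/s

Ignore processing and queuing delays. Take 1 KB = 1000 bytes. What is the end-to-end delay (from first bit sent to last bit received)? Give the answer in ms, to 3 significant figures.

L = 80000 bits.
Transmission delay per hop = L/R = 80000/1800000000 = 0.0444444 ms; 3 hops → 0.133333 ms.
Propagation delays (d/s per hop): 16.5714, 35.533, 36.5482 ms; sum = 88.6526 ms.
End-to-end = 88.8 ms.

88.8 ms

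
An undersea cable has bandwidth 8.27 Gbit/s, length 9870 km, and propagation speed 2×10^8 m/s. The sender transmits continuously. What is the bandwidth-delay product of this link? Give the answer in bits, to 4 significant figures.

Propagation delay = 9870000 / 200000000 = 0.04935 s.
BDP = R × t_prop = 8270000000 × 0.04935 = 408125000 bits.

408100000 bits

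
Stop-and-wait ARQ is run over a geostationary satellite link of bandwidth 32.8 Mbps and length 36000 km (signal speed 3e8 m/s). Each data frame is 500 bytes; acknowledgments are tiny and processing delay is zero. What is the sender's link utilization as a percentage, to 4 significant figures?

t_tx = L/R = 4000/3.28e+07 = 0.000121951 s.
t_prop = 36000000/300000000 = 0.12 s; RTT = 0.24 s.
Cycle = t_tx + RTT = 0.240122 s.
Utilization = t_tx / cycle = 0.000121951/0.240122 = 0.05079 %.

0.05079 %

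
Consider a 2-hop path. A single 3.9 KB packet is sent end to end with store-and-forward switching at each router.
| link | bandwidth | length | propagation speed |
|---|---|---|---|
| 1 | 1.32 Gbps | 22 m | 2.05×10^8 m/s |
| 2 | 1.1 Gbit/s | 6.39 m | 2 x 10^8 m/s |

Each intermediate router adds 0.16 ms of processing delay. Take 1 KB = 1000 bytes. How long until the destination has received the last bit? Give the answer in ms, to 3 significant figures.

0.212 ms

L = 31200 bits.
Transmission delays (L/R per hop): 0.0236364, 0.0283636 ms; sum = 0.052 ms.
Propagation delays (d/s per hop): 0.000107317, 3.195e-05 ms; sum = 0.000139267 ms.
Processing at 1 router(s): 1 × 0.16 ms = 0.16 ms.
End-to-end = 0.212 ms.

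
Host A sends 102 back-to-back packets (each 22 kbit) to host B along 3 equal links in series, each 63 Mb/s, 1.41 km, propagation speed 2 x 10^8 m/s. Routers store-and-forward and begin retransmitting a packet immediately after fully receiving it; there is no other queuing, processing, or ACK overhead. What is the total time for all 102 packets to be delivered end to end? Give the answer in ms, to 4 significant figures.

36.34 ms

Per-hop transmission t_tx = L/R = 22000/63000000 = 0.349206 ms.
Per-hop propagation t_prop = 1410/200000000 = 0.00705 ms.
Pipeline fill: first packet needs 3·t_tx to clear all hops; remaining 101 packets each add one t_tx.
Total = (3+102-1)·t_tx + 3·t_prop = 104·0.349206 + 3·0.00705 = 36.34 ms.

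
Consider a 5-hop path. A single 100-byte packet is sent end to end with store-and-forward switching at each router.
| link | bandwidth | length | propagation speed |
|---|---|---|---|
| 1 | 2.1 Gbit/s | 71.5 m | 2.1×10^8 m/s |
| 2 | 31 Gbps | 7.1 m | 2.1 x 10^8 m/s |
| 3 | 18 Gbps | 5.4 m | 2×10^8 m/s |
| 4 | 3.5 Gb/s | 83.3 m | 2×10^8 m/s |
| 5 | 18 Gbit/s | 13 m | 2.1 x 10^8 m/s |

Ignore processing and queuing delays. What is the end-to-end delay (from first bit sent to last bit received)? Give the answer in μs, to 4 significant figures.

1.604 μs

L = 100 × 8 = 800 bits.
Transmission delays (L/R per hop): 0.380952, 0.0258065, 0.0444444, 0.228571, 0.0444444 μs; sum = 0.724219 μs.
Propagation delays (d/s per hop): 0.340476, 0.0338095, 0.027, 0.4165, 0.0619048 μs; sum = 0.87969 μs.
End-to-end = 1.604 μs.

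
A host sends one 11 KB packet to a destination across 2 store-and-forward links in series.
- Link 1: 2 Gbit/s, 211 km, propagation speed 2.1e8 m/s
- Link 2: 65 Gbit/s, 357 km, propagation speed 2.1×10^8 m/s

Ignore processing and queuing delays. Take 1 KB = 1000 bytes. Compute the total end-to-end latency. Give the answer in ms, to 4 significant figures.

L = 88000 bits.
Transmission delays (L/R per hop): 0.044, 0.00135385 ms; sum = 0.0453538 ms.
Propagation delays (d/s per hop): 1.00476, 1.7 ms; sum = 2.70476 ms.
End-to-end = 2.750 ms.

2.750 ms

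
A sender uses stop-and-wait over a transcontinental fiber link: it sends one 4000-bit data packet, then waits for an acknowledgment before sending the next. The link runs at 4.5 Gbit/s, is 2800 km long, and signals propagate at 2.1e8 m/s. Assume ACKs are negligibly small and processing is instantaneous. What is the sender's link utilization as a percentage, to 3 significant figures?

t_tx = L/R = 4000/4500000000 = 8.88889e-07 s.
t_prop = 2800000/210000000 = 0.0133333 s; RTT = 0.0266667 s.
Cycle = t_tx + RTT = 0.0266676 s.
Utilization = t_tx / cycle = 8.88889e-07/0.0266676 = 0.00333 %.

0.00333 %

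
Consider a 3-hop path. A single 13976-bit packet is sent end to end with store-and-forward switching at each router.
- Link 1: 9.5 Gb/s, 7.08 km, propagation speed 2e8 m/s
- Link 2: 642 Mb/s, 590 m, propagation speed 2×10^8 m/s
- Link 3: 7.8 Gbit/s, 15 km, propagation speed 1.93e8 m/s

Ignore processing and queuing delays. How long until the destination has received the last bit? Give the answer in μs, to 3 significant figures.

Transmission delays (L/R per hop): 1.47116, 21.7695, 1.79179 μs; sum = 25.0324 μs.
Propagation delays (d/s per hop): 35.4, 2.95, 77.7202 μs; sum = 116.07 μs.
End-to-end = 141 μs.

141 μs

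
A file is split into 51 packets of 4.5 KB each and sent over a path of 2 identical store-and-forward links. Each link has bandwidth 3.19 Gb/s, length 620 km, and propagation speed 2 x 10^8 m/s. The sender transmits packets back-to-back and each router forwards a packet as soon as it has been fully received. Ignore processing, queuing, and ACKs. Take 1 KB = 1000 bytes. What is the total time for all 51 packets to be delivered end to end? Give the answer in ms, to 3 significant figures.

Per-hop transmission t_tx = L/R = 36000/3190000000 = 0.0112853 ms.
Per-hop propagation t_prop = 620000/200000000 = 3.1 ms.
Pipeline fill: first packet needs 2·t_tx to clear all hops; remaining 50 packets each add one t_tx.
Total = (2+51-1)·t_tx + 2·t_prop = 52·0.0112853 + 2·3.1 = 6.79 ms.

6.79 ms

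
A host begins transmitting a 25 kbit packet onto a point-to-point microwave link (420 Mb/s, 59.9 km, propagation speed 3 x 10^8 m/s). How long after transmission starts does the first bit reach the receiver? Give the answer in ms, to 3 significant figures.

First bit experiences only propagation delay: d/s = 59900/300000000 = 0.200 ms.

0.200 ms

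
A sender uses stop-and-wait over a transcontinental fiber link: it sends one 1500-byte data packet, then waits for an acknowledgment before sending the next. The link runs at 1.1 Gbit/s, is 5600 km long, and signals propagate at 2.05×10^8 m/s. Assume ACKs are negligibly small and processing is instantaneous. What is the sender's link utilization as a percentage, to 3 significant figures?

0.0200 %

t_tx = L/R = 12000/1100000000 = 1.09091e-05 s.
t_prop = 5600000/2.05e+08 = 0.0273171 s; RTT = 0.0546341 s.
Cycle = t_tx + RTT = 0.0546451 s.
Utilization = t_tx / cycle = 1.09091e-05/0.0546451 = 0.0200 %.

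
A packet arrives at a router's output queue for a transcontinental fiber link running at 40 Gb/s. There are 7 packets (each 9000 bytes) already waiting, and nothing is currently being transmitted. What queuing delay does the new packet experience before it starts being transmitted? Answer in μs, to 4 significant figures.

12.60 μs

Each queued packet: L/R = 72000/40000000000 = 1.8 μs.
7 queued → 12.6 μs.
Queuing delay = 12.60 μs.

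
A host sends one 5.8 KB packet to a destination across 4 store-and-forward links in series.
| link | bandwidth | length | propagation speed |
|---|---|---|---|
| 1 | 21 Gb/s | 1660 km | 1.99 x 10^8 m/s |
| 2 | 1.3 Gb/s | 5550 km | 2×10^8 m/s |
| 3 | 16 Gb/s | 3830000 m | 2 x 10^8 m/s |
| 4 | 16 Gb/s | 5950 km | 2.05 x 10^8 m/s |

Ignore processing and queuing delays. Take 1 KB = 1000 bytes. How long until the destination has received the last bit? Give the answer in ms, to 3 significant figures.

84.3 ms

L = 46400 bits.
Transmission delays (L/R per hop): 0.00220952, 0.0356923, 0.0029, 0.0029 ms; sum = 0.0437018 ms.
Propagation delays (d/s per hop): 8.34171, 27.75, 19.15, 29.0244 ms; sum = 84.2661 ms.
End-to-end = 84.3 ms.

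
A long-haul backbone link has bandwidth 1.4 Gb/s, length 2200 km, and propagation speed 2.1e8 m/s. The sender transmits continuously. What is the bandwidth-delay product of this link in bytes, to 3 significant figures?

Propagation delay = 2200000 / 210000000 = 0.0104762 s.
BDP = R × t_prop = 1400000000 × 0.0104762 = 14666700 bits.
In bytes: 14666700/8 = 1830000 bytes.

1830000 bytes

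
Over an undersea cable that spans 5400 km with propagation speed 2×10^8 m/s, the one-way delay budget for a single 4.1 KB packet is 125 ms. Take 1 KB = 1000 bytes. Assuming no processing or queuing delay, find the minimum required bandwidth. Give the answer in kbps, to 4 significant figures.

L = 32800 bits.
Propagation delay = 5400000 / 200000000 = 27 ms.
Transmission budget = 125 − 27 = 98 ms.
R ≥ L / t_tx = 32800 bits / 0.098 s = 334.7 kbps.

334.7 kbps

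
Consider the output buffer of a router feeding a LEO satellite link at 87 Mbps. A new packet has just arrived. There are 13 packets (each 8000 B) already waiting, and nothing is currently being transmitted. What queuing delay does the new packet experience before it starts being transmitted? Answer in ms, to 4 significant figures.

Each queued packet: L/R = 64000/87000000 = 0.735632 ms.
13 queued → 9.56322 ms.
Queuing delay = 9.563 ms.

9.563 ms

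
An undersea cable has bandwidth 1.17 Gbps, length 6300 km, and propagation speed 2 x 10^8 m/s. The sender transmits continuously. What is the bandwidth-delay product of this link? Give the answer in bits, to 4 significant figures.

Propagation delay = 6300000 / 200000000 = 0.0315 s.
BDP = R × t_prop = 1170000000 × 0.0315 = 36855000 bits.

36860000 bits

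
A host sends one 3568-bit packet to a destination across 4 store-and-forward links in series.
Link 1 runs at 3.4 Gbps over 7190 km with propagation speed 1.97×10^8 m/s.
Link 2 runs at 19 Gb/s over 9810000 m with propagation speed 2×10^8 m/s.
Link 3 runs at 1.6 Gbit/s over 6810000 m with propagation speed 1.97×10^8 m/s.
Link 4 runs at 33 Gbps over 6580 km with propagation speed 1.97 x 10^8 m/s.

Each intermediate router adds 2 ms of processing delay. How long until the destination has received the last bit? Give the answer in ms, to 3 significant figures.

Transmission delays (L/R per hop): 0.00104941, 0.000187789, 0.00223, 0.000108121 ms; sum = 0.00357532 ms.
Propagation delays (d/s per hop): 36.4975, 49.05, 34.5685, 33.401 ms; sum = 153.517 ms.
Processing at 3 router(s): 3 × 2 ms = 6 ms.
End-to-end = 160 ms.

160 ms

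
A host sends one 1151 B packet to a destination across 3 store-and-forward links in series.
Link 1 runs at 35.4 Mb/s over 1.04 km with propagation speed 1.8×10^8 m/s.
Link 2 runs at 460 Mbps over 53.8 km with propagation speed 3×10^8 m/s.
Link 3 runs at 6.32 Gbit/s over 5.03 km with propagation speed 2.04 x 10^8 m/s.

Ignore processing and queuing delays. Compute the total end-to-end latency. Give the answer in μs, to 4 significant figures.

L = 1151 × 8 = 9208 bits.
Transmission delays (L/R per hop): 260.113, 20.0174, 1.45696 μs; sum = 281.587 μs.
Propagation delays (d/s per hop): 5.77778, 179.333, 24.6569 μs; sum = 209.768 μs.
End-to-end = 491.4 μs.

491.4 μs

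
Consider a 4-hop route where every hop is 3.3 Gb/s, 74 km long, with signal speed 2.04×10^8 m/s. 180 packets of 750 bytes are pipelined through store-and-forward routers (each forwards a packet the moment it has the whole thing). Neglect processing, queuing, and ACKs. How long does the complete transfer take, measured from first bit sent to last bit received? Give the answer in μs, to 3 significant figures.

1780 μs

Per-hop transmission t_tx = L/R = 6000/3300000000 = 1.81818 μs.
Per-hop propagation t_prop = 74000/204000000 = 362.745 μs.
Pipeline fill: first packet needs 4·t_tx to clear all hops; remaining 179 packets each add one t_tx.
Total = (4+180-1)·t_tx + 4·t_prop = 183·1.81818 + 4·362.745 = 1780 μs.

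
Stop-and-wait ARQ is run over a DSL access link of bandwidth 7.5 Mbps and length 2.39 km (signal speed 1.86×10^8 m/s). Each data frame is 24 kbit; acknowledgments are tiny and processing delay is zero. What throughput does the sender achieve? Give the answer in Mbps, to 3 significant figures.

t_tx = L/R = 24000/7500000 = 0.0032 s.
t_prop = 2390/186000000 = 1.28495e-05 s; RTT = 2.56989e-05 s.
Cycle = t_tx + RTT = 0.0032257 s.
Throughput = L / cycle = 24000 / 0.0032257 = 7.44 Mbps.

7.44 Mbps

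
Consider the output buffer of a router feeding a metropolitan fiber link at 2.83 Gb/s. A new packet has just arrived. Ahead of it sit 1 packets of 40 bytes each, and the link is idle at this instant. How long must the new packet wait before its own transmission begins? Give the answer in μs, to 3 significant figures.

Each queued packet: L/R = 320/2830000000 = 0.113074 μs.
1 queued → 0.113074 μs.
Queuing delay = 0.113 μs.

0.113 μs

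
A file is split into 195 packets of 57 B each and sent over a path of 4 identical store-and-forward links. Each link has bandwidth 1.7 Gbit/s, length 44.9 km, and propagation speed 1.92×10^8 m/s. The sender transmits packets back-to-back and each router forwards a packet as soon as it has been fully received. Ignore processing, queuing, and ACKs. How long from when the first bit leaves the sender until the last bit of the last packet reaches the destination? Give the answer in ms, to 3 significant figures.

Per-hop transmission t_tx = L/R = 456/1700000000 = 0.000268235 ms.
Per-hop propagation t_prop = 44900/192000000 = 0.233854 ms.
Pipeline fill: first packet needs 4·t_tx to clear all hops; remaining 194 packets each add one t_tx.
Total = (4+195-1)·t_tx + 4·t_prop = 198·0.000268235 + 4·0.233854 = 0.989 ms.

0.989 ms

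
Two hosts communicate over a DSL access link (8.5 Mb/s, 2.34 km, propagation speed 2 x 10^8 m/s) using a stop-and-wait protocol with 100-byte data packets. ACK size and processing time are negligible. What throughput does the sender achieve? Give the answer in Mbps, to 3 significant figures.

t_tx = L/R = 800/8500000 = 9.41176e-05 s.
t_prop = 2340/200000000 = 1.17e-05 s; RTT = 2.34e-05 s.
Cycle = t_tx + RTT = 0.000117518 s.
Throughput = L / cycle = 800 / 0.000117518 = 6.81 Mbps.

6.81 Mbps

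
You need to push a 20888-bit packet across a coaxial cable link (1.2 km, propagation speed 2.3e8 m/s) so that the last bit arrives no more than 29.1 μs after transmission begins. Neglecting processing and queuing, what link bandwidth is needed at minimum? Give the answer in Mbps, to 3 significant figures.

Propagation delay = 1200 / 2.3e+08 = 5.21739 μs.
Transmission budget = 29.1 − 5.21739 = 23.8826 μs.
R ≥ L / t_tx = 20888 bits / 2.38826e-05 s = 875 Mbps.

875 Mbps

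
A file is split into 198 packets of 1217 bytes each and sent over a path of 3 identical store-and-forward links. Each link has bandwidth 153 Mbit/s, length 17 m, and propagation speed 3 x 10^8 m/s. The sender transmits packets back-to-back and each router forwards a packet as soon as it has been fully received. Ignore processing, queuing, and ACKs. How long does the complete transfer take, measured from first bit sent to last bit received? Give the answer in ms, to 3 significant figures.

12.7 ms

Per-hop transmission t_tx = L/R = 9736/153000000 = 0.063634 ms.
Per-hop propagation t_prop = 17/300000000 = 5.66667e-05 ms.
Pipeline fill: first packet needs 3·t_tx to clear all hops; remaining 197 packets each add one t_tx.
Total = (3+198-1)·t_tx + 3·t_prop = 200·0.063634 + 3·5.66667e-05 = 12.7 ms.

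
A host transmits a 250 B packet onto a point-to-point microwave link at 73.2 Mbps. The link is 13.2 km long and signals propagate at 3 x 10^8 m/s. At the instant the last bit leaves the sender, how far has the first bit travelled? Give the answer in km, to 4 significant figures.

t_tx = L/R = 2000/73200000 = 2.73224e-05 s.
Distance = s × t_tx = 300000000 × 2.73224e-05 = 8.197 km.

8.197 km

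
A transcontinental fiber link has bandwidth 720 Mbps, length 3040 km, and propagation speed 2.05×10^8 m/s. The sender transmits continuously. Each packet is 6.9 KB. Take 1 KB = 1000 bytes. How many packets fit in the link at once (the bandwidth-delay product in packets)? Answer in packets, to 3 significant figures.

Propagation delay = 3040000 / 2.05e+08 = 0.0148293 s.
BDP = R × t_prop = 720000000 × 0.0148293 = 10677100 bits.
In packets of 55200 bits: 193 packets.

193 packets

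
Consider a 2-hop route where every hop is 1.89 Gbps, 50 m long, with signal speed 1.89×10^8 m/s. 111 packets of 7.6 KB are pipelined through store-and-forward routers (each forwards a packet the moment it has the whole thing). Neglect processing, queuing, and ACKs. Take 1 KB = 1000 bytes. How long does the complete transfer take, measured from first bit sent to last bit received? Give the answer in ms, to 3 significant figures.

Per-hop transmission t_tx = L/R = 60800/1890000000 = 0.0321693 ms.
Per-hop propagation t_prop = 50/189000000 = 0.00026455 ms.
Pipeline fill: first packet needs 2·t_tx to clear all hops; remaining 110 packets each add one t_tx.
Total = (2+111-1)·t_tx + 2·t_prop = 112·0.0321693 + 2·0.00026455 = 3.60 ms.

3.60 ms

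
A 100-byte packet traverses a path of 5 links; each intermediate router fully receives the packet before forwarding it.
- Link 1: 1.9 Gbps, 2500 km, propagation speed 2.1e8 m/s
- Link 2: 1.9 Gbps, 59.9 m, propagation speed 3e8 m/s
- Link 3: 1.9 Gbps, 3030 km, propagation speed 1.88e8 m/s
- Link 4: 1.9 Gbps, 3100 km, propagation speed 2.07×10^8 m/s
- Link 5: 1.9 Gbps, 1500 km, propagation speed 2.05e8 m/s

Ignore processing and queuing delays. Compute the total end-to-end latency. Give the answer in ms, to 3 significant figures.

L = 100 × 8 = 800 bits.
Transmission delay per hop = L/R = 800/1900000000 = 0.000421053 ms; 5 hops → 0.00210526 ms.
Propagation delays (d/s per hop): 11.9048, 0.000199667, 16.117, 14.9758, 7.31707 ms; sum = 50.3149 ms.
End-to-end = 50.3 ms.

50.3 ms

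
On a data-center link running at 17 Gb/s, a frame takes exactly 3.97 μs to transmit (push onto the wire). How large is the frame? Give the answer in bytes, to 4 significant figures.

8436 bytes

L = R × t_tx = 17000000000 b/s × 3.97e-06 s = 67490 bits.
In bytes: 67490 / 8 = 8436 bytes.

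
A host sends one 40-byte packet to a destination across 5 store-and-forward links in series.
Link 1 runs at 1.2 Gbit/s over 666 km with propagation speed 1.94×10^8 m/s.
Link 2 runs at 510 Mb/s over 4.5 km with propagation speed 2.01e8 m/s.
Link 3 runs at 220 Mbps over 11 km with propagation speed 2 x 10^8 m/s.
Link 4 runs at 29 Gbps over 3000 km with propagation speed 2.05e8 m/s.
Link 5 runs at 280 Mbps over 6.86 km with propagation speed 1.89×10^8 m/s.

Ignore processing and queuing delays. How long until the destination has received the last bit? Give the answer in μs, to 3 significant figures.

L = 40 × 8 = 320 bits.
Transmission delays (L/R per hop): 0.266667, 0.627451, 1.45455, 0.0110345, 1.14286 μs; sum = 3.50255 μs.
Propagation delays (d/s per hop): 3432.99, 22.3881, 55, 14634.1, 36.2963 μs; sum = 18180.8 μs.
End-to-end = 18200 μs.

18200 μs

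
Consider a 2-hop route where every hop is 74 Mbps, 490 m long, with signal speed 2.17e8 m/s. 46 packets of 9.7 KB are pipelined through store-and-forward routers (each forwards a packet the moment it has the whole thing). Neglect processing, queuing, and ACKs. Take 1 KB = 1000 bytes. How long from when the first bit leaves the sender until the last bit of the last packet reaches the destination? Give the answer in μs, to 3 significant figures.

Per-hop transmission t_tx = L/R = 77600/74000000 = 1048.65 μs.
Per-hop propagation t_prop = 490/217000000 = 2.25806 μs.
Pipeline fill: first packet needs 2·t_tx to clear all hops; remaining 45 packets each add one t_tx.
Total = (2+46-1)·t_tx + 2·t_prop = 47·1048.65 + 2·2.25806 = 49300 μs.

49300 μs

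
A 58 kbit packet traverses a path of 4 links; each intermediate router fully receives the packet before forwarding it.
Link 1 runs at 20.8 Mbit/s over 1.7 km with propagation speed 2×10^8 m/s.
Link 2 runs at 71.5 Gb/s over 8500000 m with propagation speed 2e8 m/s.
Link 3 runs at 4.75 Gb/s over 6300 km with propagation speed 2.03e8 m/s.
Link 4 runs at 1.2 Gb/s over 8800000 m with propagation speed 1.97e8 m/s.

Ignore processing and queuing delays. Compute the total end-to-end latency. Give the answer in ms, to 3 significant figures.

L = 58000 bits.
Transmission delays (L/R per hop): 2.78846, 0.000811189, 0.0122105, 0.0483333 ms; sum = 2.84982 ms.
Propagation delays (d/s per hop): 0.0085, 42.5, 31.0345, 44.6701 ms; sum = 118.213 ms.
End-to-end = 121 ms.

121 ms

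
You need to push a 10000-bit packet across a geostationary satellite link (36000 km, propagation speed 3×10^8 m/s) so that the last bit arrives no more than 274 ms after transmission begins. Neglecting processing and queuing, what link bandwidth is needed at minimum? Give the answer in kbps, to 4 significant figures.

64.94 kbps

Propagation delay = 36000000 / 300000000 = 120 ms.
Transmission budget = 274 − 120 = 154 ms.
R ≥ L / t_tx = 10000 bits / 0.154 s = 64.94 kbps.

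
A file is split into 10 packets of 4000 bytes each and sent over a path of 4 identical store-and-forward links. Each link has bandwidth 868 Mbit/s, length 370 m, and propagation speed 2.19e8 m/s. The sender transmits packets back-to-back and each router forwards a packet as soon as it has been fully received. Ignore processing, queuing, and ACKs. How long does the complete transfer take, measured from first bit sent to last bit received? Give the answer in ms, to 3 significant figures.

0.486 ms

Per-hop transmission t_tx = L/R = 32000/868000000 = 0.0368664 ms.
Per-hop propagation t_prop = 370/219000000 = 0.0016895 ms.
Pipeline fill: first packet needs 4·t_tx to clear all hops; remaining 9 packets each add one t_tx.
Total = (4+10-1)·t_tx + 4·t_prop = 13·0.0368664 + 4·0.0016895 = 0.486 ms.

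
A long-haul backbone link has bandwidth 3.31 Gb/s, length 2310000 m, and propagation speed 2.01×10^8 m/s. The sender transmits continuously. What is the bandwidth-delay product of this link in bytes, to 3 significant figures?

4760000 bytes

Propagation delay = 2310000 / 2.01e+08 = 0.0114925 s.
BDP = R × t_prop = 3310000000 × 0.0114925 = 38040300 bits.
In bytes: 38040300/8 = 4760000 bytes.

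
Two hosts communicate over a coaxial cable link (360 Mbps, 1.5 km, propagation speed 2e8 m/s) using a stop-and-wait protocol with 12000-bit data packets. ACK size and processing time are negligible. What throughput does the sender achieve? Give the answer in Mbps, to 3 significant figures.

t_tx = L/R = 12000/360000000 = 3.33333e-05 s.
t_prop = 1500/200000000 = 7.5e-06 s; RTT = 1.5e-05 s.
Cycle = t_tx + RTT = 4.83333e-05 s.
Throughput = L / cycle = 12000 / 4.83333e-05 = 248 Mbps.

248 Mbps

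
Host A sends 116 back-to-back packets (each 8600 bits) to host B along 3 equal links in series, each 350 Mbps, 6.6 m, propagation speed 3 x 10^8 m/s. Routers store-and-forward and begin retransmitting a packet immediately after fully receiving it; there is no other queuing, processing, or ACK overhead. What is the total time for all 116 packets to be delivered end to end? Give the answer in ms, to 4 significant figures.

2.899 ms

Per-hop transmission t_tx = L/R = 8600/350000000 = 0.0245714 ms.
Per-hop propagation t_prop = 6.6/300000000 = 2.2e-05 ms.
Pipeline fill: first packet needs 3·t_tx to clear all hops; remaining 115 packets each add one t_tx.
Total = (3+116-1)·t_tx + 3·t_prop = 118·0.0245714 + 3·2.2e-05 = 2.899 ms.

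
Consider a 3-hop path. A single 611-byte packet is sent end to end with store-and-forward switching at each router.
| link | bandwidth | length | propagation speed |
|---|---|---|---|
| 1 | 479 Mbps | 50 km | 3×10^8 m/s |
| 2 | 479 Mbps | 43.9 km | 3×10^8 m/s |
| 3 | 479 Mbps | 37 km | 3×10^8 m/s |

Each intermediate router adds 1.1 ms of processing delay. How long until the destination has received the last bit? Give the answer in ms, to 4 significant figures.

L = 611 × 8 = 4888 bits.
Transmission delay per hop = L/R = 4888/479000000 = 0.0102046 ms; 3 hops → 0.0306138 ms.
Propagation delays (d/s per hop): 0.166667, 0.146333, 0.123333 ms; sum = 0.436333 ms.
Processing at 2 router(s): 2 × 1.1 ms = 2.2 ms.
End-to-end = 2.667 ms.

2.667 ms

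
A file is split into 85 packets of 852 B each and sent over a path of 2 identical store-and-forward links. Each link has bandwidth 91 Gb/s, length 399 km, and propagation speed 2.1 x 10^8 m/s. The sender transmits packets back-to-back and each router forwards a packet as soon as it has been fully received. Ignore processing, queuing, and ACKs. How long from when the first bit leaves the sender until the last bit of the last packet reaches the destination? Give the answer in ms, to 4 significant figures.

3.806 ms

Per-hop transmission t_tx = L/R = 6816/91000000000 = 7.49011e-05 ms.
Per-hop propagation t_prop = 399000/210000000 = 1.9 ms.
Pipeline fill: first packet needs 2·t_tx to clear all hops; remaining 84 packets each add one t_tx.
Total = (2+85-1)·t_tx + 2·t_prop = 86·7.49011e-05 + 2·1.9 = 3.806 ms.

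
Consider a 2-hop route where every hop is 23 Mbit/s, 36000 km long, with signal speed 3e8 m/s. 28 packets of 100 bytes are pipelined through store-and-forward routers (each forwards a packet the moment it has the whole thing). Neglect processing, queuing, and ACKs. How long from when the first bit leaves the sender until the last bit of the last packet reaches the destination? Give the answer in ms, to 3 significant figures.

241 ms

Per-hop transmission t_tx = L/R = 800/23000000 = 0.0347826 ms.
Per-hop propagation t_prop = 36000000/300000000 = 120 ms.
Pipeline fill: first packet needs 2·t_tx to clear all hops; remaining 27 packets each add one t_tx.
Total = (2+28-1)·t_tx + 2·t_prop = 29·0.0347826 + 2·120 = 241 ms.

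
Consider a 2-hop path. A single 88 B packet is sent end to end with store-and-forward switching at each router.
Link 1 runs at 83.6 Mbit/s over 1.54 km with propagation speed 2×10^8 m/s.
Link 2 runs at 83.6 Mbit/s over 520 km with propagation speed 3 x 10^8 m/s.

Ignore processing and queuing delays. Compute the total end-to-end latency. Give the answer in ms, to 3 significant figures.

1.76 ms

L = 88 × 8 = 704 bits.
Transmission delay per hop = L/R = 704/83600000 = 0.00842105 ms; 2 hops → 0.0168421 ms.
Propagation delays (d/s per hop): 0.0077, 1.73333 ms; sum = 1.74103 ms.
End-to-end = 1.76 ms.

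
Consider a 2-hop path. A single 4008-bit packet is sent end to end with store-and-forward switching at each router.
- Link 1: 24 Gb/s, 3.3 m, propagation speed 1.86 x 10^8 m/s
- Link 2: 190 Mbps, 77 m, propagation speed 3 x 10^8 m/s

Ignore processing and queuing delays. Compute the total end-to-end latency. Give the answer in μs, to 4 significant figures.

21.54 μs

Transmission delays (L/R per hop): 0.167, 21.0947 μs; sum = 21.2617 μs.
Propagation delays (d/s per hop): 0.0177419, 0.256667 μs; sum = 0.274409 μs.
End-to-end = 21.54 μs.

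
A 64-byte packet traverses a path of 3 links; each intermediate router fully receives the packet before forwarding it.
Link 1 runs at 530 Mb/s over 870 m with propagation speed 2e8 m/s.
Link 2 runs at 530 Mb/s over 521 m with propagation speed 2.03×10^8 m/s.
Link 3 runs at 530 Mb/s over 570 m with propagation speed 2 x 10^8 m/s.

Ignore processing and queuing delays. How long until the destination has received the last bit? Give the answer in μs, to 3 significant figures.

L = 64 × 8 = 512 bits.
Transmission delay per hop = L/R = 512/530000000 = 0.966038 μs; 3 hops → 2.89811 μs.
Propagation delays (d/s per hop): 4.35, 2.5665, 2.85 μs; sum = 9.7665 μs.
End-to-end = 12.7 μs.

12.7 μs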